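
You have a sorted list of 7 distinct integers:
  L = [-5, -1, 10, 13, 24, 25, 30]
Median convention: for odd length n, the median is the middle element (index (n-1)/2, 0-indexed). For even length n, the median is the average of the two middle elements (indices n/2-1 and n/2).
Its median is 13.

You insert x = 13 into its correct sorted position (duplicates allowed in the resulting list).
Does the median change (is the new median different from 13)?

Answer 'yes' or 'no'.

Answer: no

Derivation:
Old median = 13
Insert x = 13
New median = 13
Changed? no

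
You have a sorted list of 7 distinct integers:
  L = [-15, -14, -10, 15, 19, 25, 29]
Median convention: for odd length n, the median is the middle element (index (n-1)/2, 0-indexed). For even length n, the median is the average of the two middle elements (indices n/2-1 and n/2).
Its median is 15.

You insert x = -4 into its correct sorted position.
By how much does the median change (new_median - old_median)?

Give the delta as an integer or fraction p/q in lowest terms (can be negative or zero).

Old median = 15
After inserting x = -4: new sorted = [-15, -14, -10, -4, 15, 19, 25, 29]
New median = 11/2
Delta = 11/2 - 15 = -19/2

Answer: -19/2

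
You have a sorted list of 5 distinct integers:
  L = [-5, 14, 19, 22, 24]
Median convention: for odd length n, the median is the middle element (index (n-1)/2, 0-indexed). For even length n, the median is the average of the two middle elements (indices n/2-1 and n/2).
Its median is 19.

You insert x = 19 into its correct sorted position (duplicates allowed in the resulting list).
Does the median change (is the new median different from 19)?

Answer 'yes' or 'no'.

Answer: no

Derivation:
Old median = 19
Insert x = 19
New median = 19
Changed? no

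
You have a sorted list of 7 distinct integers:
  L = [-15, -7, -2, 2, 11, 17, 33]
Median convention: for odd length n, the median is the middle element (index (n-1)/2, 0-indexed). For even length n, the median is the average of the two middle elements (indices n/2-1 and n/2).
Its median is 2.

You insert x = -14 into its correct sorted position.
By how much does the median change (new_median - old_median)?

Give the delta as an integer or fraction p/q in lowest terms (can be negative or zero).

Answer: -2

Derivation:
Old median = 2
After inserting x = -14: new sorted = [-15, -14, -7, -2, 2, 11, 17, 33]
New median = 0
Delta = 0 - 2 = -2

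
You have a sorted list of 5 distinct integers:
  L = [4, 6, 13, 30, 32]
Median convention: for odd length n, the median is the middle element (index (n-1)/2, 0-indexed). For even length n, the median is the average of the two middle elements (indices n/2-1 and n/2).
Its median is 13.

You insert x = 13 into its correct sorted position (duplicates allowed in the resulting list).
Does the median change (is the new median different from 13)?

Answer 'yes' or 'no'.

Old median = 13
Insert x = 13
New median = 13
Changed? no

Answer: no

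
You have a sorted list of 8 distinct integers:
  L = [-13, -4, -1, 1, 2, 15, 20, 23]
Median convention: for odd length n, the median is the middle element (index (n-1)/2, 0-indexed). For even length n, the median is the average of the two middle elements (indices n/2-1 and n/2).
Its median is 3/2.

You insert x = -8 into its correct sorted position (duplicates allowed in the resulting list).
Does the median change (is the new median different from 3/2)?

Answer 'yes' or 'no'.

Answer: yes

Derivation:
Old median = 3/2
Insert x = -8
New median = 1
Changed? yes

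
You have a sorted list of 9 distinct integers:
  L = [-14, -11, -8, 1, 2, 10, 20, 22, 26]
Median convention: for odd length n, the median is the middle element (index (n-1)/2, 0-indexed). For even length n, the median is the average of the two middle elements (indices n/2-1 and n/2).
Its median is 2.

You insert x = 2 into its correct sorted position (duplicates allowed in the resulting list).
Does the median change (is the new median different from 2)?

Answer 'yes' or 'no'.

Answer: no

Derivation:
Old median = 2
Insert x = 2
New median = 2
Changed? no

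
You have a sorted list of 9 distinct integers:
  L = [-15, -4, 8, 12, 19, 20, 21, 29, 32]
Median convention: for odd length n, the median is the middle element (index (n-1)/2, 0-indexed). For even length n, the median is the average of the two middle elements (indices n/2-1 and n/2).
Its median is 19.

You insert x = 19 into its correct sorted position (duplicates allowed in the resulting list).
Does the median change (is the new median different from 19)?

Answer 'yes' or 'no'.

Old median = 19
Insert x = 19
New median = 19
Changed? no

Answer: no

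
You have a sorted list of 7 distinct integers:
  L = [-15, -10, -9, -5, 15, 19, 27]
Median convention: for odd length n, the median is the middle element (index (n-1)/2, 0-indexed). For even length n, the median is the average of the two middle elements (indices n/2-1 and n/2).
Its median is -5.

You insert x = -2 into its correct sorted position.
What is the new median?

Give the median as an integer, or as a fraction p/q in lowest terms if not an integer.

Answer: -7/2

Derivation:
Old list (sorted, length 7): [-15, -10, -9, -5, 15, 19, 27]
Old median = -5
Insert x = -2
Old length odd (7). Middle was index 3 = -5.
New length even (8). New median = avg of two middle elements.
x = -2: 4 elements are < x, 3 elements are > x.
New sorted list: [-15, -10, -9, -5, -2, 15, 19, 27]
New median = -7/2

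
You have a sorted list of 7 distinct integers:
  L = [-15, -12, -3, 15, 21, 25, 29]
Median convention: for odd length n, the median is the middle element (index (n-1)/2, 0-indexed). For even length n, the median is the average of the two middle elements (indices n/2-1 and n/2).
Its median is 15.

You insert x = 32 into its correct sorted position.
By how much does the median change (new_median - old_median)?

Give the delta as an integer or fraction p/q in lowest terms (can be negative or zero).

Answer: 3

Derivation:
Old median = 15
After inserting x = 32: new sorted = [-15, -12, -3, 15, 21, 25, 29, 32]
New median = 18
Delta = 18 - 15 = 3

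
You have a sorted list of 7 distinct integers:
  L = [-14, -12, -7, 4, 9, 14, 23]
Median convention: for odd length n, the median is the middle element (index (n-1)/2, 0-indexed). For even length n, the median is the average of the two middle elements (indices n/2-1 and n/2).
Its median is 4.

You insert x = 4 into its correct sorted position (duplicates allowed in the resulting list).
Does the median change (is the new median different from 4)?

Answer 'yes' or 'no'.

Answer: no

Derivation:
Old median = 4
Insert x = 4
New median = 4
Changed? no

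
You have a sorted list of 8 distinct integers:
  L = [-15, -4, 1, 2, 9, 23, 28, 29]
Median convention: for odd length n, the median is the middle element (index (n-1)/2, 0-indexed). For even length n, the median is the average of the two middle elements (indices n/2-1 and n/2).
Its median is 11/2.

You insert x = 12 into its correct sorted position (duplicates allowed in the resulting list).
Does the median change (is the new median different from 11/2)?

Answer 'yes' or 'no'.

Old median = 11/2
Insert x = 12
New median = 9
Changed? yes

Answer: yes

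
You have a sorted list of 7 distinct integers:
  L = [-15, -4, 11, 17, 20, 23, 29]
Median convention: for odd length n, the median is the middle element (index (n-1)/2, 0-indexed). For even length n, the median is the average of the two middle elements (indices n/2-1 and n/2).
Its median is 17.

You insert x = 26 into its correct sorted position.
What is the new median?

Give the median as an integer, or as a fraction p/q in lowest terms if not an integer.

Old list (sorted, length 7): [-15, -4, 11, 17, 20, 23, 29]
Old median = 17
Insert x = 26
Old length odd (7). Middle was index 3 = 17.
New length even (8). New median = avg of two middle elements.
x = 26: 6 elements are < x, 1 elements are > x.
New sorted list: [-15, -4, 11, 17, 20, 23, 26, 29]
New median = 37/2

Answer: 37/2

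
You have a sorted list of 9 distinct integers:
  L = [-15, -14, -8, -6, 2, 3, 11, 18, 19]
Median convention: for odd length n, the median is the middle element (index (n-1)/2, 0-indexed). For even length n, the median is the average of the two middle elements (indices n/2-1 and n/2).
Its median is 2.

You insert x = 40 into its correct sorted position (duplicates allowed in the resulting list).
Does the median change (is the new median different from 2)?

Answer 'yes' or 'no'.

Old median = 2
Insert x = 40
New median = 5/2
Changed? yes

Answer: yes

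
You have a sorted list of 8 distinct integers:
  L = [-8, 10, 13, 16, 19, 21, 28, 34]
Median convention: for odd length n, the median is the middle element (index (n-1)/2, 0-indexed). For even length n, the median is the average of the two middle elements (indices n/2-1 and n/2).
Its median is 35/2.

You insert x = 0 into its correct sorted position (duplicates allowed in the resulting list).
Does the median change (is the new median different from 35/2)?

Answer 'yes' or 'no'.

Answer: yes

Derivation:
Old median = 35/2
Insert x = 0
New median = 16
Changed? yes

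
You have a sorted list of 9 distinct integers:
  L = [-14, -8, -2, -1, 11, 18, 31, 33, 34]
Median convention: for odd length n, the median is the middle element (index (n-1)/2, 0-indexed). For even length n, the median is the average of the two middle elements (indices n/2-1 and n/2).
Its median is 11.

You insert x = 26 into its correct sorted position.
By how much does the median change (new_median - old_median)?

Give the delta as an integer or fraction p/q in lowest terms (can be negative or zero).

Old median = 11
After inserting x = 26: new sorted = [-14, -8, -2, -1, 11, 18, 26, 31, 33, 34]
New median = 29/2
Delta = 29/2 - 11 = 7/2

Answer: 7/2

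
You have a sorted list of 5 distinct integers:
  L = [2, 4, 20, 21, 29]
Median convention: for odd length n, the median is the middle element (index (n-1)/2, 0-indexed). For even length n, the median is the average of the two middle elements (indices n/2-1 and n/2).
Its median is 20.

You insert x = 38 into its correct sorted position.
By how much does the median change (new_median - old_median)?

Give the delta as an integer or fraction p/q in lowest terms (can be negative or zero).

Answer: 1/2

Derivation:
Old median = 20
After inserting x = 38: new sorted = [2, 4, 20, 21, 29, 38]
New median = 41/2
Delta = 41/2 - 20 = 1/2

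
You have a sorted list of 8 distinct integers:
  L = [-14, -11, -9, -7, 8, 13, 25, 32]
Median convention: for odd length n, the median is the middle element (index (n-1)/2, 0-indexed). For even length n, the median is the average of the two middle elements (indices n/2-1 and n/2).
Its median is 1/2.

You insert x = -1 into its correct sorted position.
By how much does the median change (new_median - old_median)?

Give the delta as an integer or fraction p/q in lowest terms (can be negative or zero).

Answer: -3/2

Derivation:
Old median = 1/2
After inserting x = -1: new sorted = [-14, -11, -9, -7, -1, 8, 13, 25, 32]
New median = -1
Delta = -1 - 1/2 = -3/2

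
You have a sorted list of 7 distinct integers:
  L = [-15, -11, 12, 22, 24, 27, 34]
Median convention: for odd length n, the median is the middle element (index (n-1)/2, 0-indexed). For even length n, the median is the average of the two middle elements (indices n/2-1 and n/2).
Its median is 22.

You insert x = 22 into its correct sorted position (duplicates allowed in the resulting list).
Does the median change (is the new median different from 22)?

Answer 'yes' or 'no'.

Answer: no

Derivation:
Old median = 22
Insert x = 22
New median = 22
Changed? no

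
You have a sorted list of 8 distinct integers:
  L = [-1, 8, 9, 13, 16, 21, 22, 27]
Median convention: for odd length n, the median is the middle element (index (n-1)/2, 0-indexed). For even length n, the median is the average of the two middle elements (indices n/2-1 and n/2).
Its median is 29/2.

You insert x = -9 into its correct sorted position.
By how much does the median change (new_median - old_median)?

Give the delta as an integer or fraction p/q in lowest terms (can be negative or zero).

Answer: -3/2

Derivation:
Old median = 29/2
After inserting x = -9: new sorted = [-9, -1, 8, 9, 13, 16, 21, 22, 27]
New median = 13
Delta = 13 - 29/2 = -3/2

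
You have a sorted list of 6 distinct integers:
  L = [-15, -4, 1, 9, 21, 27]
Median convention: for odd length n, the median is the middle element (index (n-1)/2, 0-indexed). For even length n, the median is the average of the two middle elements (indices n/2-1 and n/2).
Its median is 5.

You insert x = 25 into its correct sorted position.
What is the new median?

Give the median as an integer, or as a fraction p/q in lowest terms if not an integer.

Old list (sorted, length 6): [-15, -4, 1, 9, 21, 27]
Old median = 5
Insert x = 25
Old length even (6). Middle pair: indices 2,3 = 1,9.
New length odd (7). New median = single middle element.
x = 25: 5 elements are < x, 1 elements are > x.
New sorted list: [-15, -4, 1, 9, 21, 25, 27]
New median = 9

Answer: 9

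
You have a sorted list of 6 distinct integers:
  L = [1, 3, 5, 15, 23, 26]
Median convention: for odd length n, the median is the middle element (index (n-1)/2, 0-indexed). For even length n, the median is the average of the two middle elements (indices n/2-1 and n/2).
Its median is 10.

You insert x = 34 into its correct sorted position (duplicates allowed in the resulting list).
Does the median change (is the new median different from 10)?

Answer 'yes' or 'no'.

Answer: yes

Derivation:
Old median = 10
Insert x = 34
New median = 15
Changed? yes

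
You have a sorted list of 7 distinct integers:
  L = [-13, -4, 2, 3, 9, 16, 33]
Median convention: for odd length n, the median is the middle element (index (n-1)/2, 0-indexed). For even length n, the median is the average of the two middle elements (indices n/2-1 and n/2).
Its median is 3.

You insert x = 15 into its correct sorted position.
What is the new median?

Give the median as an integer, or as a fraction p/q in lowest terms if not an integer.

Old list (sorted, length 7): [-13, -4, 2, 3, 9, 16, 33]
Old median = 3
Insert x = 15
Old length odd (7). Middle was index 3 = 3.
New length even (8). New median = avg of two middle elements.
x = 15: 5 elements are < x, 2 elements are > x.
New sorted list: [-13, -4, 2, 3, 9, 15, 16, 33]
New median = 6

Answer: 6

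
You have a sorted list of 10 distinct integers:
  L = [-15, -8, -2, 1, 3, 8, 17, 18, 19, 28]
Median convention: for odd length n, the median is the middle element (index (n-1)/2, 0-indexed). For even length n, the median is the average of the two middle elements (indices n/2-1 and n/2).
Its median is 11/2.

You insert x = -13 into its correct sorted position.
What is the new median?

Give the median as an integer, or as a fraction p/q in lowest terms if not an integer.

Old list (sorted, length 10): [-15, -8, -2, 1, 3, 8, 17, 18, 19, 28]
Old median = 11/2
Insert x = -13
Old length even (10). Middle pair: indices 4,5 = 3,8.
New length odd (11). New median = single middle element.
x = -13: 1 elements are < x, 9 elements are > x.
New sorted list: [-15, -13, -8, -2, 1, 3, 8, 17, 18, 19, 28]
New median = 3

Answer: 3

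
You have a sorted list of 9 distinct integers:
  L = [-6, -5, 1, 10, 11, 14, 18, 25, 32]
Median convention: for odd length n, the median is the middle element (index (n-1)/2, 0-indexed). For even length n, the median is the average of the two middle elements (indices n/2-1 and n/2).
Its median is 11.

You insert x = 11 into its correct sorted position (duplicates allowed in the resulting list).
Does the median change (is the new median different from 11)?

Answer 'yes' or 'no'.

Answer: no

Derivation:
Old median = 11
Insert x = 11
New median = 11
Changed? no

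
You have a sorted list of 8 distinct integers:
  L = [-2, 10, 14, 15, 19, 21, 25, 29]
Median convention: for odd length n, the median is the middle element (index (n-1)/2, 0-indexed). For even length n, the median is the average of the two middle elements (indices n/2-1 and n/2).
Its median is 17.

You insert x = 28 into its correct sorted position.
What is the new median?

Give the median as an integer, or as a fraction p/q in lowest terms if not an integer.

Answer: 19

Derivation:
Old list (sorted, length 8): [-2, 10, 14, 15, 19, 21, 25, 29]
Old median = 17
Insert x = 28
Old length even (8). Middle pair: indices 3,4 = 15,19.
New length odd (9). New median = single middle element.
x = 28: 7 elements are < x, 1 elements are > x.
New sorted list: [-2, 10, 14, 15, 19, 21, 25, 28, 29]
New median = 19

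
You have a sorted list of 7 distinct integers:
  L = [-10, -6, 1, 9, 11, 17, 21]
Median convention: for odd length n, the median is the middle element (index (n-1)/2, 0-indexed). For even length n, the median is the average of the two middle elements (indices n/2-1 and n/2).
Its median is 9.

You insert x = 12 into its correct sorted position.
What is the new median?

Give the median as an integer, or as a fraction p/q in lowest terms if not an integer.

Old list (sorted, length 7): [-10, -6, 1, 9, 11, 17, 21]
Old median = 9
Insert x = 12
Old length odd (7). Middle was index 3 = 9.
New length even (8). New median = avg of two middle elements.
x = 12: 5 elements are < x, 2 elements are > x.
New sorted list: [-10, -6, 1, 9, 11, 12, 17, 21]
New median = 10

Answer: 10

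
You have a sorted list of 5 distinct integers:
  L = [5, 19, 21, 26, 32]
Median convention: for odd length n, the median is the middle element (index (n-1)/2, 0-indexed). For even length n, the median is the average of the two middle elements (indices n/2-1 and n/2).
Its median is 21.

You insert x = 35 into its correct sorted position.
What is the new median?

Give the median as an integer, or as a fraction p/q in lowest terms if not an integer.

Answer: 47/2

Derivation:
Old list (sorted, length 5): [5, 19, 21, 26, 32]
Old median = 21
Insert x = 35
Old length odd (5). Middle was index 2 = 21.
New length even (6). New median = avg of two middle elements.
x = 35: 5 elements are < x, 0 elements are > x.
New sorted list: [5, 19, 21, 26, 32, 35]
New median = 47/2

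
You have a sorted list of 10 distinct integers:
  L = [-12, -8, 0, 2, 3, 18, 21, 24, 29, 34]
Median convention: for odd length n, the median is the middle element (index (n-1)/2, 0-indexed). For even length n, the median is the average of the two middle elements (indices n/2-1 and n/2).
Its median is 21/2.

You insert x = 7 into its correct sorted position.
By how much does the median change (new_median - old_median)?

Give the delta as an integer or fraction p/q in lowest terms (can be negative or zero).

Old median = 21/2
After inserting x = 7: new sorted = [-12, -8, 0, 2, 3, 7, 18, 21, 24, 29, 34]
New median = 7
Delta = 7 - 21/2 = -7/2

Answer: -7/2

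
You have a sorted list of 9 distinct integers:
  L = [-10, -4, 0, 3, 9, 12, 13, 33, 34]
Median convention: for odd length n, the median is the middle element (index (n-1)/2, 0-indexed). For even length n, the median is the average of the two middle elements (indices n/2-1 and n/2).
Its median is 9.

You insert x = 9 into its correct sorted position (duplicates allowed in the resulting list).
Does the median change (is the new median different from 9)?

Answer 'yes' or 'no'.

Answer: no

Derivation:
Old median = 9
Insert x = 9
New median = 9
Changed? no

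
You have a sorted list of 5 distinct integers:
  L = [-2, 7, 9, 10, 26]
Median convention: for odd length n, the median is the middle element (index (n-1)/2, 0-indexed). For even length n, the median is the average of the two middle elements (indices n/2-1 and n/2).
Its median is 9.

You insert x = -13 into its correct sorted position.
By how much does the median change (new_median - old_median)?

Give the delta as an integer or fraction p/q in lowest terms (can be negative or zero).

Answer: -1

Derivation:
Old median = 9
After inserting x = -13: new sorted = [-13, -2, 7, 9, 10, 26]
New median = 8
Delta = 8 - 9 = -1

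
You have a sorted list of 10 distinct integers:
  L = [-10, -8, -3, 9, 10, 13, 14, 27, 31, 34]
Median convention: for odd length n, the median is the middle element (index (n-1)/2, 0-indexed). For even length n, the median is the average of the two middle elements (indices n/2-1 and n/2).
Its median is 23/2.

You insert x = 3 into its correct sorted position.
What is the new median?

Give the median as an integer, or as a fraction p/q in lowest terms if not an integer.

Old list (sorted, length 10): [-10, -8, -3, 9, 10, 13, 14, 27, 31, 34]
Old median = 23/2
Insert x = 3
Old length even (10). Middle pair: indices 4,5 = 10,13.
New length odd (11). New median = single middle element.
x = 3: 3 elements are < x, 7 elements are > x.
New sorted list: [-10, -8, -3, 3, 9, 10, 13, 14, 27, 31, 34]
New median = 10

Answer: 10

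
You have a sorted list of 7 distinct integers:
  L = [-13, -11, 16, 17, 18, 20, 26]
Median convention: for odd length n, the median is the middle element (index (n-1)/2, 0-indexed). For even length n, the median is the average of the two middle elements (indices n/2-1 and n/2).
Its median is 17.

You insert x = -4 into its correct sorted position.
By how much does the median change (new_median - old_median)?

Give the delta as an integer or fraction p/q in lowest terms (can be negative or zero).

Old median = 17
After inserting x = -4: new sorted = [-13, -11, -4, 16, 17, 18, 20, 26]
New median = 33/2
Delta = 33/2 - 17 = -1/2

Answer: -1/2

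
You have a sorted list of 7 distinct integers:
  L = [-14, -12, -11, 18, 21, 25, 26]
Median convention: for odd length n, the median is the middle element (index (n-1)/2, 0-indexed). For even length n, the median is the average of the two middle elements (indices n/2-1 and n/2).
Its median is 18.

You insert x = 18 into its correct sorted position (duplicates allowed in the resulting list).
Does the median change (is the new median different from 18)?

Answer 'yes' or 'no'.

Old median = 18
Insert x = 18
New median = 18
Changed? no

Answer: no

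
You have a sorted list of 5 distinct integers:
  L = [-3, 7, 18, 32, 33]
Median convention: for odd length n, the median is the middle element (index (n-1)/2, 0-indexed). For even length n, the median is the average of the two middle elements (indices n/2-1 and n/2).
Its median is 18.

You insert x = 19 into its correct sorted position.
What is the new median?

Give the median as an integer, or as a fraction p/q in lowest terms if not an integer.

Answer: 37/2

Derivation:
Old list (sorted, length 5): [-3, 7, 18, 32, 33]
Old median = 18
Insert x = 19
Old length odd (5). Middle was index 2 = 18.
New length even (6). New median = avg of two middle elements.
x = 19: 3 elements are < x, 2 elements are > x.
New sorted list: [-3, 7, 18, 19, 32, 33]
New median = 37/2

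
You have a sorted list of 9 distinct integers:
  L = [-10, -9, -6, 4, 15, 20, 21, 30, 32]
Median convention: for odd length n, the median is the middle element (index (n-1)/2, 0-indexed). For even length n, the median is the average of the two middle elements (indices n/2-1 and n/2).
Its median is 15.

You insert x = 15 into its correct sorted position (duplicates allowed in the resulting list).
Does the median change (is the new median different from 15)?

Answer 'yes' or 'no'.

Answer: no

Derivation:
Old median = 15
Insert x = 15
New median = 15
Changed? no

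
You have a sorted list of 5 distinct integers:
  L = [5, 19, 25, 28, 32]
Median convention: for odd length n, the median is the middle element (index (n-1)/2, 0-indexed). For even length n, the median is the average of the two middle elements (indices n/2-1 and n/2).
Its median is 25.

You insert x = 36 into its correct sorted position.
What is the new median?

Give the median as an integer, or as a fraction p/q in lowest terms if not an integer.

Old list (sorted, length 5): [5, 19, 25, 28, 32]
Old median = 25
Insert x = 36
Old length odd (5). Middle was index 2 = 25.
New length even (6). New median = avg of two middle elements.
x = 36: 5 elements are < x, 0 elements are > x.
New sorted list: [5, 19, 25, 28, 32, 36]
New median = 53/2

Answer: 53/2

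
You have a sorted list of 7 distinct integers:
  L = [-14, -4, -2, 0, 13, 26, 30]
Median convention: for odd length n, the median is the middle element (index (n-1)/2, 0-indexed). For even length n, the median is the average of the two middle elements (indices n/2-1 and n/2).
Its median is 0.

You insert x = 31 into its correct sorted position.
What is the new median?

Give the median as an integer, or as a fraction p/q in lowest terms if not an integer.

Old list (sorted, length 7): [-14, -4, -2, 0, 13, 26, 30]
Old median = 0
Insert x = 31
Old length odd (7). Middle was index 3 = 0.
New length even (8). New median = avg of two middle elements.
x = 31: 7 elements are < x, 0 elements are > x.
New sorted list: [-14, -4, -2, 0, 13, 26, 30, 31]
New median = 13/2

Answer: 13/2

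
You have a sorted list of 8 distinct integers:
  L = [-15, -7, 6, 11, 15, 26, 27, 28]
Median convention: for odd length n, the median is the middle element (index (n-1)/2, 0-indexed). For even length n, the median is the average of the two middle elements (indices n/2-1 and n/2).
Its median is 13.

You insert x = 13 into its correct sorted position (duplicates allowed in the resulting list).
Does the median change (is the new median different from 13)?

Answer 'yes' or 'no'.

Old median = 13
Insert x = 13
New median = 13
Changed? no

Answer: no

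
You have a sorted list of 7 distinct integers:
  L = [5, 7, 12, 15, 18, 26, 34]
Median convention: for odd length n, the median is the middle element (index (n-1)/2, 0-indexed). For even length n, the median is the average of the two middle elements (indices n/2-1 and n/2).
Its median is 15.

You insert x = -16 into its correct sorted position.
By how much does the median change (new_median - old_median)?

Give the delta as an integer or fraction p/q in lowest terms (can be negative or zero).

Old median = 15
After inserting x = -16: new sorted = [-16, 5, 7, 12, 15, 18, 26, 34]
New median = 27/2
Delta = 27/2 - 15 = -3/2

Answer: -3/2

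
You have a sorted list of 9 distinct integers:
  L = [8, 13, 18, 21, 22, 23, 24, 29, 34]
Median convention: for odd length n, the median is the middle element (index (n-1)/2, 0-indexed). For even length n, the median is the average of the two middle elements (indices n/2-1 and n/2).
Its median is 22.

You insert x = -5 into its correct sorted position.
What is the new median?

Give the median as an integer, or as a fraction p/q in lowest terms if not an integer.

Old list (sorted, length 9): [8, 13, 18, 21, 22, 23, 24, 29, 34]
Old median = 22
Insert x = -5
Old length odd (9). Middle was index 4 = 22.
New length even (10). New median = avg of two middle elements.
x = -5: 0 elements are < x, 9 elements are > x.
New sorted list: [-5, 8, 13, 18, 21, 22, 23, 24, 29, 34]
New median = 43/2

Answer: 43/2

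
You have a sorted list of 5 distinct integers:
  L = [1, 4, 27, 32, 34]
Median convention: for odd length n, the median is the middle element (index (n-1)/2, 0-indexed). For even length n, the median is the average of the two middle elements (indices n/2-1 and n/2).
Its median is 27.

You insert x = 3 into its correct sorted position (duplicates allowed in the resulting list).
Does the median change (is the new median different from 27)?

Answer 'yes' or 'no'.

Answer: yes

Derivation:
Old median = 27
Insert x = 3
New median = 31/2
Changed? yes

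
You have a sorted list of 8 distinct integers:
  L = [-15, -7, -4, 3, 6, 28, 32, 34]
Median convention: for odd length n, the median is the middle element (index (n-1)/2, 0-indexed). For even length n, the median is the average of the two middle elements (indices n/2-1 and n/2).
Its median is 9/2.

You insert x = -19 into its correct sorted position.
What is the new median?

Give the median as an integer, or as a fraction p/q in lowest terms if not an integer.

Answer: 3

Derivation:
Old list (sorted, length 8): [-15, -7, -4, 3, 6, 28, 32, 34]
Old median = 9/2
Insert x = -19
Old length even (8). Middle pair: indices 3,4 = 3,6.
New length odd (9). New median = single middle element.
x = -19: 0 elements are < x, 8 elements are > x.
New sorted list: [-19, -15, -7, -4, 3, 6, 28, 32, 34]
New median = 3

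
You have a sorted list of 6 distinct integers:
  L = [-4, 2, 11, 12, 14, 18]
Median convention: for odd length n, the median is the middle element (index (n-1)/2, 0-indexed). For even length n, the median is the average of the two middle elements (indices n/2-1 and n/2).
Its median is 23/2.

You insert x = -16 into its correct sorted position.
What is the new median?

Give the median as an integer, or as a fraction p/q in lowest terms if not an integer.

Answer: 11

Derivation:
Old list (sorted, length 6): [-4, 2, 11, 12, 14, 18]
Old median = 23/2
Insert x = -16
Old length even (6). Middle pair: indices 2,3 = 11,12.
New length odd (7). New median = single middle element.
x = -16: 0 elements are < x, 6 elements are > x.
New sorted list: [-16, -4, 2, 11, 12, 14, 18]
New median = 11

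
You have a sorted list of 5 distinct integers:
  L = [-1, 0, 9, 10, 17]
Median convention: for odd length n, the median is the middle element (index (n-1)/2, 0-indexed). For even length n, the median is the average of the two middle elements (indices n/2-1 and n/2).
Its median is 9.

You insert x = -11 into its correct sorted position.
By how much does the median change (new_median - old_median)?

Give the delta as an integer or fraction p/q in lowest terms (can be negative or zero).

Old median = 9
After inserting x = -11: new sorted = [-11, -1, 0, 9, 10, 17]
New median = 9/2
Delta = 9/2 - 9 = -9/2

Answer: -9/2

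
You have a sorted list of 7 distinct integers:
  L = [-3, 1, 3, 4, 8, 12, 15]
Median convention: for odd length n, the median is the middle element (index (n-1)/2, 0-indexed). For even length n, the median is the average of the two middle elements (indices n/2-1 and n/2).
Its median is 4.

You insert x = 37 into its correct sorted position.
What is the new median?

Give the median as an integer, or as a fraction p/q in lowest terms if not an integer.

Old list (sorted, length 7): [-3, 1, 3, 4, 8, 12, 15]
Old median = 4
Insert x = 37
Old length odd (7). Middle was index 3 = 4.
New length even (8). New median = avg of two middle elements.
x = 37: 7 elements are < x, 0 elements are > x.
New sorted list: [-3, 1, 3, 4, 8, 12, 15, 37]
New median = 6

Answer: 6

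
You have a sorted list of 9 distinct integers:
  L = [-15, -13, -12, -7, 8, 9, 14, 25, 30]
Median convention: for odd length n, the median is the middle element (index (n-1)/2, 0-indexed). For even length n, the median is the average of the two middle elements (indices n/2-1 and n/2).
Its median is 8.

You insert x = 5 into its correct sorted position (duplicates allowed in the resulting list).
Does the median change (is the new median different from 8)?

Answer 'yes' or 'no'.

Answer: yes

Derivation:
Old median = 8
Insert x = 5
New median = 13/2
Changed? yes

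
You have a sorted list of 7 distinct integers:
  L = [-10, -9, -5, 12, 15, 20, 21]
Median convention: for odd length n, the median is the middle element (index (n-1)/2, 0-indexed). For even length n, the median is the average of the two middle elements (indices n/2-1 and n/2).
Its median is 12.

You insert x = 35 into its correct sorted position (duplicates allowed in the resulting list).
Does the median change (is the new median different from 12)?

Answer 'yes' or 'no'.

Answer: yes

Derivation:
Old median = 12
Insert x = 35
New median = 27/2
Changed? yes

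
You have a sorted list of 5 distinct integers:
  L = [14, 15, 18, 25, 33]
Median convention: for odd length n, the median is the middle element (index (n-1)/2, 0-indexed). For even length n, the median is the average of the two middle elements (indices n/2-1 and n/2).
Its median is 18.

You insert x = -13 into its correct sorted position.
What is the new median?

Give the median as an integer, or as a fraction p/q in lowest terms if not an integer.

Answer: 33/2

Derivation:
Old list (sorted, length 5): [14, 15, 18, 25, 33]
Old median = 18
Insert x = -13
Old length odd (5). Middle was index 2 = 18.
New length even (6). New median = avg of two middle elements.
x = -13: 0 elements are < x, 5 elements are > x.
New sorted list: [-13, 14, 15, 18, 25, 33]
New median = 33/2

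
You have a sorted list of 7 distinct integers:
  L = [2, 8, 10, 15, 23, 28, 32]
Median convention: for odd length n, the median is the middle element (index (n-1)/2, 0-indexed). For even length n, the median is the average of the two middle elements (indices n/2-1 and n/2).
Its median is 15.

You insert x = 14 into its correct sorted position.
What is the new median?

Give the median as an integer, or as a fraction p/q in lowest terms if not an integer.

Old list (sorted, length 7): [2, 8, 10, 15, 23, 28, 32]
Old median = 15
Insert x = 14
Old length odd (7). Middle was index 3 = 15.
New length even (8). New median = avg of two middle elements.
x = 14: 3 elements are < x, 4 elements are > x.
New sorted list: [2, 8, 10, 14, 15, 23, 28, 32]
New median = 29/2

Answer: 29/2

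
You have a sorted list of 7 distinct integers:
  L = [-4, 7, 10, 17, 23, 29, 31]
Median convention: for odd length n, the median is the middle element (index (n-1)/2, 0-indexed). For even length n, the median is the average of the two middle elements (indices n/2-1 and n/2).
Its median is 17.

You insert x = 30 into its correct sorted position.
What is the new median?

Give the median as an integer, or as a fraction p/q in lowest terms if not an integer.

Old list (sorted, length 7): [-4, 7, 10, 17, 23, 29, 31]
Old median = 17
Insert x = 30
Old length odd (7). Middle was index 3 = 17.
New length even (8). New median = avg of two middle elements.
x = 30: 6 elements are < x, 1 elements are > x.
New sorted list: [-4, 7, 10, 17, 23, 29, 30, 31]
New median = 20

Answer: 20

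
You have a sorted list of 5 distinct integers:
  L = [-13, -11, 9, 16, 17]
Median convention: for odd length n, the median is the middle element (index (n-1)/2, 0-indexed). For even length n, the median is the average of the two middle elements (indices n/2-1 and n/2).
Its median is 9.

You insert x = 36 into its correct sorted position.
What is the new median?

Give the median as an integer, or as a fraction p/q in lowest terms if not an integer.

Answer: 25/2

Derivation:
Old list (sorted, length 5): [-13, -11, 9, 16, 17]
Old median = 9
Insert x = 36
Old length odd (5). Middle was index 2 = 9.
New length even (6). New median = avg of two middle elements.
x = 36: 5 elements are < x, 0 elements are > x.
New sorted list: [-13, -11, 9, 16, 17, 36]
New median = 25/2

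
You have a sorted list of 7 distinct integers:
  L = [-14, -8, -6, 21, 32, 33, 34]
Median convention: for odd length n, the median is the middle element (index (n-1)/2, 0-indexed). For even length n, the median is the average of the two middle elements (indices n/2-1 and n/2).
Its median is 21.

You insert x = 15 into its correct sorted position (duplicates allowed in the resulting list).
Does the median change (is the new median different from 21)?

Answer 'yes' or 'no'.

Answer: yes

Derivation:
Old median = 21
Insert x = 15
New median = 18
Changed? yes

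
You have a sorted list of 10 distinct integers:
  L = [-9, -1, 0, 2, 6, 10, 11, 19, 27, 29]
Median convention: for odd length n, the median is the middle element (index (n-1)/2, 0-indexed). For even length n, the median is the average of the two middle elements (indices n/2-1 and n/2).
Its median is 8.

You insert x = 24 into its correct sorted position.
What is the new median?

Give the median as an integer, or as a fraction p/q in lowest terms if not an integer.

Old list (sorted, length 10): [-9, -1, 0, 2, 6, 10, 11, 19, 27, 29]
Old median = 8
Insert x = 24
Old length even (10). Middle pair: indices 4,5 = 6,10.
New length odd (11). New median = single middle element.
x = 24: 8 elements are < x, 2 elements are > x.
New sorted list: [-9, -1, 0, 2, 6, 10, 11, 19, 24, 27, 29]
New median = 10

Answer: 10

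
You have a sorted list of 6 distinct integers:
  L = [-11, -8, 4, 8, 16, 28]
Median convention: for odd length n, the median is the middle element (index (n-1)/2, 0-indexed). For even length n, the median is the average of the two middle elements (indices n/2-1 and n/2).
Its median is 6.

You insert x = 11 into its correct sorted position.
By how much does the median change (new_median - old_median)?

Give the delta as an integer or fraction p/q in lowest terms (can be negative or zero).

Old median = 6
After inserting x = 11: new sorted = [-11, -8, 4, 8, 11, 16, 28]
New median = 8
Delta = 8 - 6 = 2

Answer: 2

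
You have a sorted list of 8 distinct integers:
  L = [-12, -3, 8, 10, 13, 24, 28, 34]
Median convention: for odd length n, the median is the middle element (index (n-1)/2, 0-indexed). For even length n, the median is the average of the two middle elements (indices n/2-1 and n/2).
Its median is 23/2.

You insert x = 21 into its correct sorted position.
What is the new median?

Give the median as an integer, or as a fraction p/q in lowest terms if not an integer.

Old list (sorted, length 8): [-12, -3, 8, 10, 13, 24, 28, 34]
Old median = 23/2
Insert x = 21
Old length even (8). Middle pair: indices 3,4 = 10,13.
New length odd (9). New median = single middle element.
x = 21: 5 elements are < x, 3 elements are > x.
New sorted list: [-12, -3, 8, 10, 13, 21, 24, 28, 34]
New median = 13

Answer: 13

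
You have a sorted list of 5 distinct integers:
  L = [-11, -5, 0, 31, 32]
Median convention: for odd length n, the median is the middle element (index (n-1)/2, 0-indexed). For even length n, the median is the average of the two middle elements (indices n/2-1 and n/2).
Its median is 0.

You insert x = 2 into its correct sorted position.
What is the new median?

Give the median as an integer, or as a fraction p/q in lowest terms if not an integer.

Answer: 1

Derivation:
Old list (sorted, length 5): [-11, -5, 0, 31, 32]
Old median = 0
Insert x = 2
Old length odd (5). Middle was index 2 = 0.
New length even (6). New median = avg of two middle elements.
x = 2: 3 elements are < x, 2 elements are > x.
New sorted list: [-11, -5, 0, 2, 31, 32]
New median = 1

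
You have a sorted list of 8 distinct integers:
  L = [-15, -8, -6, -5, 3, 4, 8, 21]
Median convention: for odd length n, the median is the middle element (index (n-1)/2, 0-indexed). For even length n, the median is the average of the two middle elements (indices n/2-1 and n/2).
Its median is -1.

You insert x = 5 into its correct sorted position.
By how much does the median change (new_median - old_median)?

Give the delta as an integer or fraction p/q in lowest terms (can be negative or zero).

Answer: 4

Derivation:
Old median = -1
After inserting x = 5: new sorted = [-15, -8, -6, -5, 3, 4, 5, 8, 21]
New median = 3
Delta = 3 - -1 = 4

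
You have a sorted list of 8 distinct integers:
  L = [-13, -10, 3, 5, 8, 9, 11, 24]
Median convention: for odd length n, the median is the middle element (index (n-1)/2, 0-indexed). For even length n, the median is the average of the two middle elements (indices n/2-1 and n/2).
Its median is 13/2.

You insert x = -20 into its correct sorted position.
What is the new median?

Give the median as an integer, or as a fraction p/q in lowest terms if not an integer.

Old list (sorted, length 8): [-13, -10, 3, 5, 8, 9, 11, 24]
Old median = 13/2
Insert x = -20
Old length even (8). Middle pair: indices 3,4 = 5,8.
New length odd (9). New median = single middle element.
x = -20: 0 elements are < x, 8 elements are > x.
New sorted list: [-20, -13, -10, 3, 5, 8, 9, 11, 24]
New median = 5

Answer: 5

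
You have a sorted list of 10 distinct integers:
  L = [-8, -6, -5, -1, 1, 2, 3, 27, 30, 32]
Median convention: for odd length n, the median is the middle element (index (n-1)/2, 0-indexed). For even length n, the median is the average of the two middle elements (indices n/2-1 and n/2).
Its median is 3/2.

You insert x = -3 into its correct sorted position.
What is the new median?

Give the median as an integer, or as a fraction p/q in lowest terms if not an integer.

Answer: 1

Derivation:
Old list (sorted, length 10): [-8, -6, -5, -1, 1, 2, 3, 27, 30, 32]
Old median = 3/2
Insert x = -3
Old length even (10). Middle pair: indices 4,5 = 1,2.
New length odd (11). New median = single middle element.
x = -3: 3 elements are < x, 7 elements are > x.
New sorted list: [-8, -6, -5, -3, -1, 1, 2, 3, 27, 30, 32]
New median = 1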